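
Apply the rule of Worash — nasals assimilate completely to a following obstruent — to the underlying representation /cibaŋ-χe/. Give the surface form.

[cibaχχe]

/ŋ/ is the segment targeted by the rule; it sits immediately before /χ/, so it assimilates completely and surfaces as [χ].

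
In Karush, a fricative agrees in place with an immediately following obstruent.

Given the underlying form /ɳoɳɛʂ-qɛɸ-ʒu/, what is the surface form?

[ɳoɳɛχqɛʃʒu]

/ʂ/ is a voiceless retroflex fricative. The following trigger /q/ is uvular, so /ʂ/ must become uvular as well.
A voiceless uvular fricative is [χ], so the surface segment is [χ].
At the second juncture, /ɸ/ likewise becomes [ʃ] adjacent to /ʒ/.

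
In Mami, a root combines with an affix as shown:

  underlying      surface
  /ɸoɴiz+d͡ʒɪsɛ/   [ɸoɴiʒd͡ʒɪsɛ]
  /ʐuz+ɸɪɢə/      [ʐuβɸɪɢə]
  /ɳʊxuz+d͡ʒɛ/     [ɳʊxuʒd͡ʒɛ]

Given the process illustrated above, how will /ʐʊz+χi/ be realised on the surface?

The data show regressive place assimilation: /z/ → [ʒ] before /d͡ʒ/; /z/ → [β] before /ɸ/. In each pair only place changes, matching the following consonant, while manner and voice stay constant.
/z/ is a voiced alveolar fricative. The following trigger /χ/ is uvular, so /z/ must become uvular as well.
Changing only its place to uvular gives [ʁ] — the voiced uvular fricative.

[ʐʊʁχi]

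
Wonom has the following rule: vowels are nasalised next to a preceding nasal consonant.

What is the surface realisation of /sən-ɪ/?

/ɪ/ sits next to the nasal /n/ and is therefore nasalised to [ɪ̃].

[sənɪ̃]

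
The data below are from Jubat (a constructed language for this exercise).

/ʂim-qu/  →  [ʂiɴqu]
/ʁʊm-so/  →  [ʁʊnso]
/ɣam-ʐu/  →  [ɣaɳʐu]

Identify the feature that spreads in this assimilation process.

The segment that alternates is /m/, which surfaces as [ɴ] when adjacent to /q/.
The change bilabial → uvular matches the place of the following /q/, identifying this as place assimilation.
Checking the remaining alternations: /m/ → [n] before /s/ (bilabial → alveolar, matching alveolar); /m/ → [ɳ] before /ʐ/ (bilabial → retroflex, matching retroflex) — only place changes, and always toward the following segment.

place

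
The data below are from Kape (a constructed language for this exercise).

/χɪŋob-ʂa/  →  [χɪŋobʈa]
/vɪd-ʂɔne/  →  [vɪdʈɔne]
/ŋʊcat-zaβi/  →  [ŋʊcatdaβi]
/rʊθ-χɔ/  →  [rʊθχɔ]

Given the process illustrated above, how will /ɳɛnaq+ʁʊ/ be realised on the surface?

[ɳɛnaqɢʊ]

The data show progressive manner assimilation: /ʂ/ → [ʈ] after /b/; /ʂ/ → [ʈ] after /d/; /z/ → [d] after /t/. In each pair only manner changes, matching the preceding consonant, while place and voice stay constant.
No alternation appears in [rʊθχɔ]: there the adjacent consonants already agree in manner (/χ/ and /θ/ are both fricatives), so this form is consistent with the same rule.
/ʁ/ is a voiced uvular fricative. The preceding trigger /q/ is a stop, so /ʁ/ must become a stop as well.
A voiced uvular stop is [ɢ], so the surface segment is [ɢ].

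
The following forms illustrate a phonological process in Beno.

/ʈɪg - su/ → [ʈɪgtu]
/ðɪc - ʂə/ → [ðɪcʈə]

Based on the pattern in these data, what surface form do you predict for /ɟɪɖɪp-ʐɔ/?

The data show progressive manner assimilation: /s/ → [t] after /g/; /ʂ/ → [ʈ] after /c/. In each pair only manner changes, matching the preceding consonant, while place and voice stay constant.
/ʐ/ is a voiced retroflex fricative. The preceding trigger /p/ is a stop, so /ʐ/ must become a stop as well.
Changing only its manner to stop gives [ɖ] — the voiced retroflex stop.

[ɟɪɖɪpɖɔ]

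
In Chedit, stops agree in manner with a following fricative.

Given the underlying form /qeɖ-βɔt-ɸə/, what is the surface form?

/ɖ/ is a voiced retroflex stop. The following trigger /β/ is a fricative, so /ɖ/ must become a fricative as well.
The voiced retroflex fricative is [ʐ], so /ɖ/ → [ʐ].
The same rule applies at the second boundary: /t/ → [s] next to /ɸ/.

[qeʐβɔsɸə]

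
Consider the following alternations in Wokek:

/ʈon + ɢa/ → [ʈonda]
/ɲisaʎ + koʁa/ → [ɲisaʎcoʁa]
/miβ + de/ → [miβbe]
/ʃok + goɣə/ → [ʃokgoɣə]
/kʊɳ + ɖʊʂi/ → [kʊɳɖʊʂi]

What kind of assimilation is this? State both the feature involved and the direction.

The segment that alternates is /ɢ/, which surfaces as [d] when adjacent to /n/.
/ɢ/ is uvular while /n/ is alveolar; the output [d] is alveolar, matching the trigger — so the feature that spreads is place.
Manner and voice are unchanged, so the assimilation is partial, not total.
Checking the remaining alternations: /k/ → [c] after /ʎ/ (velar → palatal, matching palatal); /d/ → [b] after /β/ (alveolar → bilabial, matching bilabial) — only place changes, and always toward the preceding segment.
Nothing changes in [ʃokgoɣə], [kʊɳɖʊʂi]: there the adjacent consonants already agree in place (/g/ and /k/ are both velar; /ɖ/ and /ɳ/ are both retroflex), so these forms are consistent with the same rule.
The trigger is the preceding segment, so the direction is progressive (perseverative).

progressive place assimilation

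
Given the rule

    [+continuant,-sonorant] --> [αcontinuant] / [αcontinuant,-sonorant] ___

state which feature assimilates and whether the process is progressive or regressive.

The shared variable α links the value of [continuant] on the target to that of the neighbouring obstruent. [continuant] distinguishes stops from fricatives — a manner-of-articulation feature — so this is manner assimilation.
Since the environment is written before the underscore, the trigger precedes the target; the direction is progressive.

progressive manner assimilation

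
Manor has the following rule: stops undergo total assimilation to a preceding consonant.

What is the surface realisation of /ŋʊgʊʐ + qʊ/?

[ŋʊgʊʐʐʊ]

/q/ is the segment targeted by the rule; it sits immediately after /ʐ/, so it assimilates completely and surfaces as [ʐ].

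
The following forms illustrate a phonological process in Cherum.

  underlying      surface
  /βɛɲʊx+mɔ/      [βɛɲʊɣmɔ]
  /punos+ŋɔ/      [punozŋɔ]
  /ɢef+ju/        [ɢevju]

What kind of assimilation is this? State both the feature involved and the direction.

Underlying /x/ is realised as [ɣ] next to /m/; /m/ itself does not change.
/x/ is voiceless while /m/ is voiced; the output [ɣ] is voiced, matching the trigger — so the feature that spreads is voicing.
Place and manner are unchanged, so the assimilation is partial, not total.
The same holds elsewhere in the data: /s/ → [z] before /ŋ/ (voiceless → voiced, matching voiced); /f/ → [v] before /j/ (voiceless → voiced, matching voiced) — only voicing changes, and always toward the following segment.
The trigger is the following segment, so the direction is regressive (anticipatory).

regressive voicing assimilation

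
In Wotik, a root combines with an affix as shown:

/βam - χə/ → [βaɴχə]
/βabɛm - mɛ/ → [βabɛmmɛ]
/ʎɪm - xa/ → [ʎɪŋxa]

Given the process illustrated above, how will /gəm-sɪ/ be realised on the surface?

The data show regressive place assimilation: /m/ → [ɴ] before /χ/; /m/ → [ŋ] before /x/. In each pair only place changes, matching the following consonant, while manner and voice stay constant.
No alternation appears in [βabɛmmɛ]: there the adjacent consonants already agree in place (/m/ and /m/ are both bilabial), so this form is consistent with the same rule.
/m/ is a voiced bilabial nasal. The following trigger /s/ is alveolar, so /m/ must become alveolar as well.
A voiced alveolar nasal is [n], so the surface segment is [n].

[gənsɪ]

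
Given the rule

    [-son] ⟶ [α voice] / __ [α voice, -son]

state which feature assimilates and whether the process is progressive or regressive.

The shared variable α links the value of [voice] on the target to the same value on the neighbouring segment, so voicing is the feature that assimilates.
The conditioning segment sits to the right of the focus bar, meaning the trigger follows the segment that changes — regressive assimilation.

regressive voicing assimilation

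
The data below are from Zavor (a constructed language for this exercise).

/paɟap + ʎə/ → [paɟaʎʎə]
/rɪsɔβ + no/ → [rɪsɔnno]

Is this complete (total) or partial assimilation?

total assimilation

The segment that alternates is /p/, which surfaces as [ʎ] when adjacent to /ʎ/.
The output [ʎ] is identical to the trigger /ʎ/ — every feature (place, manner, voicing) has been copied — so this is total assimilation.
The remaining alternation confirms this: /β/ → [n] before /n/ — in each case the output is a copy of the following consonant.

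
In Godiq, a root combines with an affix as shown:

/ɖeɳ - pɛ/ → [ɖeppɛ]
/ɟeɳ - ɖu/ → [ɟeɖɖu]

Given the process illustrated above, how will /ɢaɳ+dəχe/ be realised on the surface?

[ɢaddəχe]

The data show regressive total assimilation (/ɳ/ → [p] before /p/; /ɳ/ → [ɖ] before /ɖ/): in every case the target segment becomes identical to its following neighbour, copying more than a single feature.
/ɳ/ is the segment targeted by the rule; it sits immediately before /d/, so it assimilates completely and surfaces as [d].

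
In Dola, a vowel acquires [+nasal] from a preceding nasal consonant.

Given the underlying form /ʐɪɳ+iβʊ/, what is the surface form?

[ʐɪɳĩβʊ]

The vowel /i/ is adjacent to the preceding nasal /ɳ/, so it acquires [+nasal] and surfaces as [ĩ].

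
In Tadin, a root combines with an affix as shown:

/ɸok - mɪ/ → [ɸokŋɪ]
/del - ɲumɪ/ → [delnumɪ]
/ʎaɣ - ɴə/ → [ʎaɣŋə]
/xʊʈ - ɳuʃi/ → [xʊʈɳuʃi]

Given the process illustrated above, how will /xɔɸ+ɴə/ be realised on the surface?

The data show progressive place assimilation: /m/ → [ŋ] after /k/; /ɲ/ → [n] after /l/; /ɴ/ → [ŋ] after /ɣ/. In each pair only place changes, matching the preceding consonant, while manner and voice stay constant.
Nothing changes in [xʊʈɳuʃi]: there the adjacent consonants already agree in place (/ɳ/ and /ʈ/ are both retroflex), so this form is consistent with the same rule.
/ɴ/ is a voiced uvular nasal. The preceding trigger /ɸ/ is bilabial, so /ɴ/ must become bilabial as well.
The voiced bilabial nasal is [m], so /ɴ/ → [m].

[xɔɸmə]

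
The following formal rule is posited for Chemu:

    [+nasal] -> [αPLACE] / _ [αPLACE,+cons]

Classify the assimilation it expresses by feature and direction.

The shared variable α links the value of the place features (abbreviated [PLACE]) on the target to the same value on the neighbouring segment, so place is the feature that assimilates.
The conditioning segment sits to the right of the focus bar, meaning the trigger follows the segment that changes — regressive assimilation.

regressive place assimilation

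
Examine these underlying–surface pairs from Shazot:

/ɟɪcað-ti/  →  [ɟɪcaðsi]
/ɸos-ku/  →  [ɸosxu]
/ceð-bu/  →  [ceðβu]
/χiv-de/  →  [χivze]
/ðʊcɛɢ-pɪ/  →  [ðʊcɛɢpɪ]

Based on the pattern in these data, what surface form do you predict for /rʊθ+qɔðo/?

The data show progressive manner assimilation: /t/ → [s] after /ð/; /k/ → [x] after /s/; /b/ → [β] after /ð/; /d/ → [z] after /v/. In each pair only manner changes, matching the preceding consonant, while place and voice stay constant.
No alternation appears in [ðʊcɛɢpɪ]: there the adjacent consonants already agree in manner (/p/ and /ɢ/ are both stops), so this form is consistent with the same rule.
The rule targets /q/ (voiceless uvular stop), which sits after the trigger /θ/ (fricative).
A voiceless uvular fricative is [χ], so the surface segment is [χ].

[rʊθχɔðo]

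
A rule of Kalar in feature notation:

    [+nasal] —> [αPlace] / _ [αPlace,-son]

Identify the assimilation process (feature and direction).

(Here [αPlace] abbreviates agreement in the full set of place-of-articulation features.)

The shared variable α links the value of the place features (abbreviated [Place]) on the target to the same value on the neighbouring segment, so place is the feature that assimilates.
Since the environment is written after the underscore, the trigger follows the target; the direction is regressive.

regressive place assimilation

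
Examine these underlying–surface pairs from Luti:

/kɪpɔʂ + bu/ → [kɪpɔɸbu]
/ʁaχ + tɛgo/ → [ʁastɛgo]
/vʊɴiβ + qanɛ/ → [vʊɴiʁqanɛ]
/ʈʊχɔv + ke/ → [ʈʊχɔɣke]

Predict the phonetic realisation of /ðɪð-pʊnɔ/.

The data show regressive place assimilation: /ʂ/ → [ɸ] before /b/; /χ/ → [s] before /t/; /β/ → [ʁ] before /q/; /v/ → [ɣ] before /k/. In each pair only place changes, matching the following consonant, while manner and voice stay constant.
The rule targets /ð/ (voiced dental fricative), which sits before the trigger /p/ (bilabial).
A voiced bilabial fricative is [β], so the surface segment is [β].

[ðɪβpʊnɔ]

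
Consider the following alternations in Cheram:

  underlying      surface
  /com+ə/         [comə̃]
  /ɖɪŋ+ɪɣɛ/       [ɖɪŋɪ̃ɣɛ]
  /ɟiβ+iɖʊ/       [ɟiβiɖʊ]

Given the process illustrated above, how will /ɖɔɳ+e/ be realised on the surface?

The data show progressive nasality assimilation (vowel nasalisation): /ə/ → [ə̃] after /m/; /ɪ/ → [ɪ̃] after /ŋ/ — a vowel is nasalised by an immediately preceding nasal consonant.
No change occurs in [ɟiβiɖʊ] because the vowel at the boundary is adjacent to an oral consonant, not a nasal (/i/ next to /β/).
The vowel /e/ is adjacent to the preceding nasal /ɳ/, so it acquires [+nasal] and surfaces as [ẽ].

[ɖɔɳẽ]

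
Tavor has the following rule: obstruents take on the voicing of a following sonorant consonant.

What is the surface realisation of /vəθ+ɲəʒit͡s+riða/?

/θ/ is a voiceless dental fricative. The following trigger /ɲ/ is voiced, so /θ/ must become voiced as well.
The voiced dental fricative is [ð], so /θ/ → [ð].
At the second juncture, /t͡s/ likewise becomes [d͡z] adjacent to /r/.

[vəðɲəʒid͡zriða]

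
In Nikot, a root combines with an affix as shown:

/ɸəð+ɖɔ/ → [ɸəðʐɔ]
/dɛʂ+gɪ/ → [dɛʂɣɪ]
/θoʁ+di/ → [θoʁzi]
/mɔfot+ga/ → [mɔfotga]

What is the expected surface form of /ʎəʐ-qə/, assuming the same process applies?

[ʎəʐχə]

The data show progressive manner assimilation: /ɖ/ → [ʐ] after /ð/; /g/ → [ɣ] after /ʂ/; /d/ → [z] after /ʁ/. In each pair only manner changes, matching the preceding consonant, while place and voice stay constant.
Nothing changes in [mɔfotga]: there the adjacent consonants already agree in manner (/g/ and /t/ are both stops), so this form is consistent with the same rule.
/q/ is a voiceless uvular stop. The preceding trigger /ʐ/ is a fricative, so /q/ must become a fricative as well.
Changing only its manner to fricative gives [χ] — the voiceless uvular fricative.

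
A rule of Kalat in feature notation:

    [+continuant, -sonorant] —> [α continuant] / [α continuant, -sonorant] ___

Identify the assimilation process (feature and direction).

The rule copies [continuant] (continuancy) from the environment onto the target fricatives; since [±continuant] encodes the stop/fricative manner contrast, the assimilating dimension is manner.
The conditioning segment sits to the left of the focus bar, meaning the trigger precedes the segment that changes — progressive assimilation.

progressive manner assimilation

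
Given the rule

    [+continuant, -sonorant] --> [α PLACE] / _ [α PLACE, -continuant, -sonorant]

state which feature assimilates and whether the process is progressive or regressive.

regressive place assimilation

The rule copies the place features (abbreviated [PLACE]) from the environment onto the target, so the assimilating feature is place.
The conditioning segment sits to the right of the focus bar, meaning the trigger follows the segment that changes — regressive assimilation.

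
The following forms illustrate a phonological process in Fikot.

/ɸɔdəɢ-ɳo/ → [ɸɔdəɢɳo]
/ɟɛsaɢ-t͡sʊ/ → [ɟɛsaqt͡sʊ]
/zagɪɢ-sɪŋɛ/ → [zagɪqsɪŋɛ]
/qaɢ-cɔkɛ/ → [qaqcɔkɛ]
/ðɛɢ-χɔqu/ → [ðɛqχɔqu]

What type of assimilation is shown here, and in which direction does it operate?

Underlying /ɢ/ is realised as [q] next to /t͡s/; /t͡s/ itself does not change.
/ɢ/ is voiced while /t͡s/ is voiceless; the output [q] is voiceless, matching the trigger — so the feature that spreads is voicing.
Place and manner are unchanged, so the assimilation is partial, not total.
Checking the remaining alternations: /ɢ/ → [q] before /s/ (voiced → voiceless, matching voiceless); /ɢ/ → [q] before /c/ (voiced → voiceless, matching voiceless); /ɢ/ → [q] before /χ/ (voiced → voiceless, matching voiceless) — only voicing changes, and always toward the following segment.
No alternation appears in [ɸɔdəɢɳo]: there the adjacent consonants already agree in voicing (/ɢ/ and /ɳ/ are both voiced), so this form is consistent with the same rule.
The trigger is the following segment, so the direction is regressive (anticipatory).

regressive voicing assimilation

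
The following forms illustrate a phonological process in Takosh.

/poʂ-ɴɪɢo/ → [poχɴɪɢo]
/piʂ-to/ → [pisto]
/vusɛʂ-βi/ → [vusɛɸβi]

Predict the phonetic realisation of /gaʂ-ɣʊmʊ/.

[gaxɣʊmʊ]

The data show regressive place assimilation: /ʂ/ → [χ] before /ɴ/; /ʂ/ → [s] before /t/; /ʂ/ → [ɸ] before /β/. In each pair only place changes, matching the following consonant, while manner and voice stay constant.
The rule targets /ʂ/ (voiceless retroflex fricative), which sits before the trigger /ɣ/ (velar).
A voiceless velar fricative is [x], so the surface segment is [x].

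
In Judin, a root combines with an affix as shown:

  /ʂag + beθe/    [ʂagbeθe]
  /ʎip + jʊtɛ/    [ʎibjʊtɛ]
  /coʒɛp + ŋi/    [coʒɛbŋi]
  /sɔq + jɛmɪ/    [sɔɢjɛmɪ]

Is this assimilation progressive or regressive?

regressive

Underlying /p/ is realised as [b] next to /j/; /j/ itself does not change.
The change voiceless → voiced matches the voicing of the following /j/, identifying this as voicing assimilation.
The other alternating forms pattern the same way: /p/ → [b] before /ŋ/ (voiceless → voiced, matching voiced); /q/ → [ɢ] before /j/ (voiceless → voiced, matching voiced) — only voicing changes, and always toward the following segment.
Nothing changes in [ʂagbeθe]: there the adjacent consonants already agree in voicing (/g/ and /b/ are both voiced), so this form is consistent with the same rule.
Since the segment that changes precedes the conditioning segment, the assimilation is regressive.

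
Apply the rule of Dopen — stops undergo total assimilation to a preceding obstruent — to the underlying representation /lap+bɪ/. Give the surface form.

[lappɪ]

/b/ is the segment targeted by the rule; it sits immediately after /p/, so it assimilates completely and surfaces as [p].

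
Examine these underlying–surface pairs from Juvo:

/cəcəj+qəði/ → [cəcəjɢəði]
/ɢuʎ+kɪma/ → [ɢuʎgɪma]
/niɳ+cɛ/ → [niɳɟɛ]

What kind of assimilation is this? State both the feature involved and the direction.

progressive voicing assimilation

Underlying /q/ is realised as [ɢ] next to /j/; /j/ itself does not change.
/q/ is voiceless while /j/ is voiced; the output [ɢ] is voiced, matching the trigger — so the feature that spreads is voicing.
Place and manner are unchanged, so the assimilation is partial, not total.
The other alternating forms pattern the same way: /k/ → [g] after /ʎ/ (voiceless → voiced, matching voiced); /c/ → [ɟ] after /ɳ/ (voiceless → voiced, matching voiced) — only voicing changes, and always toward the preceding segment.
Since the segment that changes follows the conditioning segment, the assimilation is progressive.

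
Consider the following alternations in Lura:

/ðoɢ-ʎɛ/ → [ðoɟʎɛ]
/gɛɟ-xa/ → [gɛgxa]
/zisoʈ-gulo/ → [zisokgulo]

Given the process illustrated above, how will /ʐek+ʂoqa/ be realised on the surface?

[ʐeʈʂoqa]

The data show regressive place assimilation: /ɢ/ → [ɟ] before /ʎ/; /ɟ/ → [g] before /x/; /ʈ/ → [k] before /g/. In each pair only place changes, matching the following consonant, while manner and voice stay constant.
The rule targets /k/ (voiceless velar stop), which sits before the trigger /ʂ/ (retroflex).
The voiceless retroflex stop is [ʈ], so /k/ → [ʈ].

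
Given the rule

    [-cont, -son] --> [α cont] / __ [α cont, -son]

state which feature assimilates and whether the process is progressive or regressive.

The rule copies [cont] (continuancy) from the environment onto the target stops; since [±cont] encodes the stop/fricative manner contrast, the assimilating dimension is manner.
Since the environment is written after the underscore, the trigger follows the target; the direction is regressive.

regressive manner assimilation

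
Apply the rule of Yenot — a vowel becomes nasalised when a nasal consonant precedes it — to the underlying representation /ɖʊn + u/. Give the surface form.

/u/ sits next to the nasal /n/ and is therefore nasalised to [ũ].

[ɖʊnũ]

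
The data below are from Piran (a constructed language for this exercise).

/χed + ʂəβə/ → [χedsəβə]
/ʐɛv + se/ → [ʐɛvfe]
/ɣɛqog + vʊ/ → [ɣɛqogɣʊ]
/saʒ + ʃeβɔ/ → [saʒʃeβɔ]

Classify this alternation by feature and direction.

progressive place assimilation

Comparing underlying and surface forms, /ʂ/ → [s] is the alternation; the neighbouring /d/ is constant.
The change retroflex → alveolar matches the place of the preceding /d/, identifying this as place assimilation.
Manner and voice are unchanged, so the assimilation is partial, not total.
Checking the remaining alternations: /s/ → [f] after /v/ (alveolar → labiodental, matching labiodental); /v/ → [ɣ] after /g/ (labiodental → velar, matching velar) — only place changes, and always toward the preceding segment.
No alternation appears in [saʒʃeβɔ]: there the adjacent consonants already agree in place (/ʃ/ and /ʒ/ are both postalveolar), so this form is consistent with the same rule.
The trigger is the preceding segment, so the direction is progressive (perseverative).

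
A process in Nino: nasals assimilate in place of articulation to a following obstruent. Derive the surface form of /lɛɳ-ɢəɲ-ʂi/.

[lɛɴɢəɳʂi]

/ɳ/ is a voiced retroflex nasal. The following trigger /ɢ/ is uvular, so /ɳ/ must become uvular as well.
A voiced uvular nasal is [ɴ], so the surface segment is [ɴ].
At the second juncture, /ɲ/ likewise becomes [ɳ] adjacent to /ʂ/.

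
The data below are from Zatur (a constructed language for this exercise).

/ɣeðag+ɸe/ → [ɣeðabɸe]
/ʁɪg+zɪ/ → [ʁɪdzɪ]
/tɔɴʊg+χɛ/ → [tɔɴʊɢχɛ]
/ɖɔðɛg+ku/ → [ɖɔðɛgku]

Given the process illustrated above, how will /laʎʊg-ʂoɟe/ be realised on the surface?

The data show regressive place assimilation: /g/ → [b] before /ɸ/; /g/ → [d] before /z/; /g/ → [ɢ] before /χ/. In each pair only place changes, matching the following consonant, while manner and voice stay constant.
Nothing changes in [ɖɔðɛgku]: there the adjacent consonants already agree in place (/g/ and /k/ are both velar), so this form is consistent with the same rule.
/g/ is a voiced velar stop. The following trigger /ʂ/ is retroflex, so /g/ must become retroflex as well.
Changing only its place to retroflex gives [ɖ] — the voiced retroflex stop.

[laʎʊɖʂoɟe]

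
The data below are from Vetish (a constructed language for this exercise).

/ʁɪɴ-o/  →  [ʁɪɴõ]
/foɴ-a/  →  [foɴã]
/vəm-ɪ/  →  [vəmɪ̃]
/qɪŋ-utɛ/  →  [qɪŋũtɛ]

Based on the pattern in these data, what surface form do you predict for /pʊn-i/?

[pʊnĩ]

The data show progressive nasality assimilation (vowel nasalisation): /o/ → [õ] after /ɴ/; /a/ → [ã] after /ɴ/; /ɪ/ → [ɪ̃] after /m/; /u/ → [ũ] after /ŋ/ — a vowel is nasalised by an immediately preceding nasal consonant.
/i/ sits next to the nasal /n/ and is therefore nasalised to [ĩ].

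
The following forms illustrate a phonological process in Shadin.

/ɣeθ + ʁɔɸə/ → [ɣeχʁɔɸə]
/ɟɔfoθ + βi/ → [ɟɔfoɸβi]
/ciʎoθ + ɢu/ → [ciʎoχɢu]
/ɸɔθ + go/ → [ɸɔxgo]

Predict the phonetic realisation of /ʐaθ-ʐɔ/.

The data show regressive place assimilation: /θ/ → [χ] before /ʁ/; /θ/ → [ɸ] before /β/; /θ/ → [χ] before /ɢ/; /θ/ → [x] before /g/. In each pair only place changes, matching the following consonant, while manner and voice stay constant.
/θ/ is a voiceless dental fricative. The following trigger /ʐ/ is retroflex, so /θ/ must become retroflex as well.
Changing only its place to retroflex gives [ʂ] — the voiceless retroflex fricative.

[ʐaʂʐɔ]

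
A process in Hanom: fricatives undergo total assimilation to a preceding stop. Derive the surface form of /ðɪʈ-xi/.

/x/ is the segment targeted by the rule; it sits immediately after /ʈ/, so it assimilates completely and surfaces as [ʈ].

[ðɪʈʈi]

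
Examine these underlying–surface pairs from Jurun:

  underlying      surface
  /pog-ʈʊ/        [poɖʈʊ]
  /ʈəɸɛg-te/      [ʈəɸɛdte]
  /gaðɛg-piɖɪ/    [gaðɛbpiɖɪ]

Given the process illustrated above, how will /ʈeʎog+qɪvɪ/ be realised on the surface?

[ʈeʎoɢqɪvɪ]

The data show regressive place assimilation: /g/ → [ɖ] before /ʈ/; /g/ → [d] before /t/; /g/ → [b] before /p/. In each pair only place changes, matching the following consonant, while manner and voice stay constant.
/g/ is a voiced velar stop. The following trigger /q/ is uvular, so /g/ must become uvular as well.
A voiced uvular stop is [ɢ], so the surface segment is [ɢ].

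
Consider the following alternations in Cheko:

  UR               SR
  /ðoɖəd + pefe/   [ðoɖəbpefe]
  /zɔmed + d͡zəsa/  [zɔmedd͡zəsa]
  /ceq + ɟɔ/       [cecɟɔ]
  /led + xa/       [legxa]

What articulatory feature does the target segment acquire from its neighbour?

Underlying /d/ is realised as [b] next to /p/; /p/ itself does not change.
/d/ is alveolar while /p/ is bilabial; the output [b] is bilabial, matching the trigger — so the feature that spreads is place.
The other alternating forms pattern the same way: /q/ → [c] before /ɟ/ (uvular → palatal, matching palatal); /d/ → [g] before /x/ (alveolar → velar, matching velar) — only place changes, and always toward the following segment.
Nothing changes in [zɔmedd͡zəsa]: there the adjacent consonants already agree in place (/d/ and /d͡z/ are both alveolar), so this form is consistent with the same rule.

place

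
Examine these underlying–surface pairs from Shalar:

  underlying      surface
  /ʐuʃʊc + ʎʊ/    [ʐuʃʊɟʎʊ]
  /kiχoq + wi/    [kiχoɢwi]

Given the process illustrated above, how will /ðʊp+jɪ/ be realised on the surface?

The data show regressive voicing assimilation: /c/ → [ɟ] before /ʎ/; /q/ → [ɢ] before /w/. In each pair only voicing changes, matching the following consonant, while place and manner stay constant.
The rule targets /p/ (voiceless bilabial stop), which sits before the trigger /j/ (voiced).
A voiced bilabial stop is [b], so the surface segment is [b].

[ðʊbjɪ]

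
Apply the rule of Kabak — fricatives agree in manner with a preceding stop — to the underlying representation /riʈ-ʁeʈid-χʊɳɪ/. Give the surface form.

[riʈɢeʈidqʊɳɪ]

The rule targets /ʁ/ (voiced uvular fricative), which sits after the trigger /ʈ/ (stop).
The voiced uvular stop is [ɢ], so /ʁ/ → [ɢ].
At the second juncture, /χ/ likewise becomes [q] adjacent to /d/.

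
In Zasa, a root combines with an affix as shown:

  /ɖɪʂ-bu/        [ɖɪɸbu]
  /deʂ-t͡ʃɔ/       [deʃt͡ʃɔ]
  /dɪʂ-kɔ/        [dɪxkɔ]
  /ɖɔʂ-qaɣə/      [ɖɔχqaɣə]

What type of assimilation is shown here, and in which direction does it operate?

regressive place assimilation

Underlying /ʂ/ is realised as [ɸ] next to /b/; /b/ itself does not change.
The change retroflex → bilabial matches the place of the following /b/, identifying this as place assimilation.
Manner and voice are unchanged, so the assimilation is partial, not total.
The other alternating forms pattern the same way: /ʂ/ → [ʃ] before /t͡ʃ/ (retroflex → postalveolar, matching postalveolar); /ʂ/ → [x] before /k/ (retroflex → velar, matching velar); /ʂ/ → [χ] before /q/ (retroflex → uvular, matching uvular) — only place changes, and always toward the following segment.
The trigger is the following segment, so the direction is regressive (anticipatory).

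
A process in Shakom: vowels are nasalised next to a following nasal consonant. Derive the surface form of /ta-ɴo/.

The vowel /a/ is adjacent to the following nasal /ɴ/, so it acquires [+nasal] and surfaces as [ã].

[tãɴo]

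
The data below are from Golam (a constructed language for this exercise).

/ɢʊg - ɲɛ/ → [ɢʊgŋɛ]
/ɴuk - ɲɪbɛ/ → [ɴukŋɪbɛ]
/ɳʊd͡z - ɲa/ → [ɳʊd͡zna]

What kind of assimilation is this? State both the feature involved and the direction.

Comparing underlying and surface forms, /ɲ/ → [ŋ] is the alternation; the neighbouring /g/ is constant.
/ɲ/ is palatal while /g/ is velar; the output [ŋ] is velar, matching the trigger — so the feature that spreads is place.
Manner and voice are unchanged, so the assimilation is partial, not total.
The other alternating forms pattern the same way: /ɲ/ → [ŋ] after /k/ (palatal → velar, matching velar); /ɲ/ → [n] after /d͡z/ (palatal → alveolar, matching alveolar) — only place changes, and always toward the preceding segment.
The trigger is the preceding segment, so the direction is progressive (perseverative).

progressive place assimilation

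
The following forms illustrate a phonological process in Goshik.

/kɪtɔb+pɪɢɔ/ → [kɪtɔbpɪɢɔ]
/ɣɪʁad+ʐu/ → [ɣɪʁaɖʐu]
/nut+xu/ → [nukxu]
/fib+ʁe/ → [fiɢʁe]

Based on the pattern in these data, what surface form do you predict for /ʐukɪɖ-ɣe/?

[ʐukɪgɣe]

The data show regressive place assimilation: /d/ → [ɖ] before /ʐ/; /t/ → [k] before /x/; /b/ → [ɢ] before /ʁ/. In each pair only place changes, matching the following consonant, while manner and voice stay constant.
Nothing changes in [kɪtɔbpɪɢɔ]: there the adjacent consonants already agree in place (/b/ and /p/ are both bilabial), so this form is consistent with the same rule.
/ɖ/ is a voiced retroflex stop. The following trigger /ɣ/ is velar, so /ɖ/ must become velar as well.
The voiced velar stop is [g], so /ɖ/ → [g].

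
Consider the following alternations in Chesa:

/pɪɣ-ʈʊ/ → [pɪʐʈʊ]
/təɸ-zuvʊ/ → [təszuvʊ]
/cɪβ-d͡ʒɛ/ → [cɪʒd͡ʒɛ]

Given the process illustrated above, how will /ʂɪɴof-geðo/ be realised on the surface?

The data show regressive place assimilation: /ɣ/ → [ʐ] before /ʈ/; /ɸ/ → [s] before /z/; /β/ → [ʒ] before /d͡ʒ/. In each pair only place changes, matching the following consonant, while manner and voice stay constant.
/f/ is a voiceless labiodental fricative. The following trigger /g/ is velar, so /f/ must become velar as well.
A voiceless velar fricative is [x], so the surface segment is [x].

[ʂɪɴoxgeðo]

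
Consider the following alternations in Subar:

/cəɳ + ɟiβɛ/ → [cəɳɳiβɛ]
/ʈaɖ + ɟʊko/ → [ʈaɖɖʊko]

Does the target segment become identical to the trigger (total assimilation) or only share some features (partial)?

Comparing underlying and surface forms, /ɟ/ → [ɳ] is the alternation; the neighbouring /ɳ/ is constant.
The output [ɳ] is identical to the trigger /ɳ/ — every feature (place, manner, voicing) has been copied — so this is total assimilation.
The remaining alternation confirms this: /ɟ/ → [ɖ] after /ɖ/ — in each case the output is a copy of the preceding consonant.

total assimilation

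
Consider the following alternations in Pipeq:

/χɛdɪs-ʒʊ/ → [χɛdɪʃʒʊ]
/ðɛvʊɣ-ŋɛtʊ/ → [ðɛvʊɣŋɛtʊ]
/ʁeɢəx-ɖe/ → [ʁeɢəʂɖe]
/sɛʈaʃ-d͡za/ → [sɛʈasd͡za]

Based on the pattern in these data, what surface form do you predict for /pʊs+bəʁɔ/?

[pʊɸbəʁɔ]

The data show regressive place assimilation: /s/ → [ʃ] before /ʒ/; /x/ → [ʂ] before /ɖ/; /ʃ/ → [s] before /d͡z/. In each pair only place changes, matching the following consonant, while manner and voice stay constant.
No alternation appears in [ðɛvʊɣŋɛtʊ]: there the adjacent consonants already agree in place (/ɣ/ and /ŋ/ are both velar), so this form is consistent with the same rule.
The rule targets /s/ (voiceless alveolar fricative), which sits before the trigger /b/ (bilabial).
Changing only its place to bilabial gives [ɸ] — the voiceless bilabial fricative.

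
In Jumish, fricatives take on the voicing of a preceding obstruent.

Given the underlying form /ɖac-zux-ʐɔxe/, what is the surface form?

[ɖacsuxʂɔxe]

The rule targets /z/ (voiced alveolar fricative), which sits after the trigger /c/ (voiceless).
Changing only its voicing to voiceless gives [s] — the voiceless alveolar fricative.
The same rule applies at the second boundary: /ʐ/ → [ʂ] next to /x/.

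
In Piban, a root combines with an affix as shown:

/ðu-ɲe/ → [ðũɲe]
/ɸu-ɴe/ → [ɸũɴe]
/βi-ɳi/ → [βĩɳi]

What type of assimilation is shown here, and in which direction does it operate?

regressive nasality assimilation (vowel nasalisation)

The vowel /u/ surfaces as nasalised [ũ] next to the following nasal /ɲ/ — it has acquired the [+nasal] feature of its neighbour.
Likewise in the remaining data: /u/ → [ũ] before /ɴ/; /i/ → [ĩ] before /ɳ/ — each time a vowel is nasalised next to a following nasal.
Because the conditioning nasal is to the right of the vowel that changes, the process is regressive (anticipatory).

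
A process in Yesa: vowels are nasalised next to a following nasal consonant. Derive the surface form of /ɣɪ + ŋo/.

[ɣɪ̃ŋo]

/ɪ/ sits next to the nasal /ŋ/ and is therefore nasalised to [ɪ̃].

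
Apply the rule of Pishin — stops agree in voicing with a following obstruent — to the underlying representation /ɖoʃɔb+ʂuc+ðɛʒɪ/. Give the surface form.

[ɖoʃɔpʂuɟðɛʒɪ]

/b/ is a voiced bilabial stop. The following trigger /ʂ/ is voiceless, so /b/ must become voiceless as well.
Changing only its voicing to voiceless gives [p] — the voiceless bilabial stop.
The same rule applies at the second boundary: /c/ → [ɟ] next to /ð/.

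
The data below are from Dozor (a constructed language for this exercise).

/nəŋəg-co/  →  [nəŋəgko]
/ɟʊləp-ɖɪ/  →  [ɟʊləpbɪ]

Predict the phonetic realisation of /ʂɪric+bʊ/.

[ʂɪricɟʊ]

The data show progressive place assimilation: /c/ → [k] after /g/; /ɖ/ → [b] after /p/. In each pair only place changes, matching the preceding consonant, while manner and voice stay constant.
The rule targets /b/ (voiced bilabial stop), which sits after the trigger /c/ (palatal).
A voiced palatal stop is [ɟ], so the surface segment is [ɟ].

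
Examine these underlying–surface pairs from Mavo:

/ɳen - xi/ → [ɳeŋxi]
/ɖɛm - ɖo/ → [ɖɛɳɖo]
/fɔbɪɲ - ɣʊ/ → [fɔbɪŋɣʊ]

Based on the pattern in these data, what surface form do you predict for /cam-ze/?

[canze]

The data show regressive place assimilation: /n/ → [ŋ] before /x/; /m/ → [ɳ] before /ɖ/; /ɲ/ → [ŋ] before /ɣ/. In each pair only place changes, matching the following consonant, while manner and voice stay constant.
The rule targets /m/ (voiced bilabial nasal), which sits before the trigger /z/ (alveolar).
A voiced alveolar nasal is [n], so the surface segment is [n].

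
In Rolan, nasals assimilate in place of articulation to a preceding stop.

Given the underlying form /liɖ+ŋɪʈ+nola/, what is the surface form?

[liɖɳɪʈɳola]

The rule targets /ŋ/ (voiced velar nasal), which sits after the trigger /ɖ/ (retroflex).
Changing only its place to retroflex gives [ɳ] — the voiced retroflex nasal.
At the second juncture, /n/ likewise becomes [ɳ] adjacent to /ʈ/.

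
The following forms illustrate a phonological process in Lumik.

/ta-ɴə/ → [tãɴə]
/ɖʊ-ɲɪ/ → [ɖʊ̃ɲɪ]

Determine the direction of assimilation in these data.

regressive

The vowel /a/ surfaces as nasalised [ã] next to the following nasal /ɴ/ — it has acquired the [+nasal] feature of its neighbour.
The other form shows the same pattern: /ʊ/ → [ʊ̃] before /ɲ/ — each time a vowel is nasalised next to a following nasal.
Because the conditioning nasal is to the right of the vowel that changes, the process is regressive (anticipatory).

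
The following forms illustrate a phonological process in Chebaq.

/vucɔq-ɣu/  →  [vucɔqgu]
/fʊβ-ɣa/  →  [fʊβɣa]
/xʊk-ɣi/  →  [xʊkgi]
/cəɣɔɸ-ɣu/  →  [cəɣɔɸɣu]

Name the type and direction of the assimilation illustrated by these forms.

progressive manner assimilation

Comparing underlying and surface forms, /ɣ/ → [g] is the alternation; the neighbouring /q/ is constant.
/ɣ/ is a fricative while /q/ is a stop; the output [g] is a stop, matching the trigger — so the feature that spreads is manner.
Place and voice are unchanged, so the assimilation is partial, not total.
Checking the remaining alternation: /ɣ/ → [g] after /k/ (fricative → stop, matching a stop) — only manner changes, and always toward the preceding segment.
Nothing changes in [fʊβɣa], [cəɣɔɸɣu]: there the adjacent consonants already agree in manner (/ɣ/ and /β/ are both fricatives; /ɣ/ and /ɸ/ are both fricatives), so these forms are consistent with the same rule.
The trigger is the preceding segment, so the direction is progressive (perseverative).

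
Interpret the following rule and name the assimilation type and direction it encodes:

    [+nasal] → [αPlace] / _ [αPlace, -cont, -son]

regressive place assimilation

The rule copies the place features (abbreviated [Place]) from the environment onto the target, so the assimilating feature is place.
The conditioning segment sits to the right of the focus bar, meaning the trigger follows the segment that changes — regressive assimilation.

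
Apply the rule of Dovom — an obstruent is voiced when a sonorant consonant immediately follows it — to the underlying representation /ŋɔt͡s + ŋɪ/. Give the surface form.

/t͡s/ is a voiceless alveolar affricate. The following trigger /ŋ/ is voiced, so /t͡s/ must become voiced as well.
A voiced alveolar affricate is [d͡z], so the surface segment is [d͡z].

[ŋɔd͡zŋɪ]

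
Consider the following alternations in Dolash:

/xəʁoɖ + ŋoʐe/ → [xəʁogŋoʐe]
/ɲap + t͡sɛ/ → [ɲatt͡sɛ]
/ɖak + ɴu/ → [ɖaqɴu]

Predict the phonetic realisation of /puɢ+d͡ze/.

The data show regressive place assimilation: /ɖ/ → [g] before /ŋ/; /p/ → [t] before /t͡s/; /k/ → [q] before /ɴ/. In each pair only place changes, matching the following consonant, while manner and voice stay constant.
The rule targets /ɢ/ (voiced uvular stop), which sits before the trigger /d͡z/ (alveolar).
The voiced alveolar stop is [d], so /ɢ/ → [d].

[pudd͡ze]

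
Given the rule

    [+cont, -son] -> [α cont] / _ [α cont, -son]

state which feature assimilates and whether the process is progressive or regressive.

The rule copies [cont] (continuancy) from the environment onto the target fricatives; since [±cont] encodes the stop/fricative manner contrast, the assimilating dimension is manner.
The conditioning segment sits to the right of the focus bar, meaning the trigger follows the segment that changes — regressive assimilation.

regressive manner assimilation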